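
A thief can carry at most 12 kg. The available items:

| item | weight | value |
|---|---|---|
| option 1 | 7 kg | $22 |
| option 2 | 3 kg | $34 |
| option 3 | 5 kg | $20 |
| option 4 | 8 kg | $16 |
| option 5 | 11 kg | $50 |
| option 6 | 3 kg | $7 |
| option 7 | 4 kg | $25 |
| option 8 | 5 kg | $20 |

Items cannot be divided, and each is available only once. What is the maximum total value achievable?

$79

Check high-value combinations within 12 kg:
- option 2+option 3+option 7: weight 3+5+4=12, value 34+20+25=79
- option 2+option 7+option 8: weight 3+4+5=12, value 34+25+20=79
- option 2+option 6+option 7: weight 3+3+4=10, value 34+7+25=66
Best: $79.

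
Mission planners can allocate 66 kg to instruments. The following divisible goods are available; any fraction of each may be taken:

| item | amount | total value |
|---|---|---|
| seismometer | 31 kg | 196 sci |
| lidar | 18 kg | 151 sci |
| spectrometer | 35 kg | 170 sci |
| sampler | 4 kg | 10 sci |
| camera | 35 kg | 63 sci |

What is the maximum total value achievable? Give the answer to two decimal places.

429.57

Take in order of value per unit:
- lidar (151/18 per unit): all 18 → value 151, running total 151.00
- seismometer (196/31 per unit): all 31 → value 196, running total 347.00
- spectrometer (170/35 per unit): 17 of 35 → value 17×170/35 = 82.5714, running total 429.57
Total 429.57.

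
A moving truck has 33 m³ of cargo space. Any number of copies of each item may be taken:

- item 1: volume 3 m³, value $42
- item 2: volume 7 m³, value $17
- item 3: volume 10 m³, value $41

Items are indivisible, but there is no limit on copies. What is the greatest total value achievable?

$462

Best value-per-unit is item 1 at 42/3, and filling with it alone uses volume 11×3=33. No mix of the others beats 11×42 = 462.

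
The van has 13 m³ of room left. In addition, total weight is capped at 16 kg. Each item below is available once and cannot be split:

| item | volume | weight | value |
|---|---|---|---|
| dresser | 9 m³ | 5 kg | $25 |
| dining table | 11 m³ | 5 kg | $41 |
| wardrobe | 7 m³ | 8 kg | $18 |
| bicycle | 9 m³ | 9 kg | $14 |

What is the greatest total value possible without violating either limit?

$41

Feasible sets respecting both limits:
- dining table: volume 11, weight 5, value 41
- dresser: volume 9, weight 5, value 25
- wardrobe: volume 7, weight 8, value 18
- bicycle: volume 9, weight 9, value 14
Best: $41.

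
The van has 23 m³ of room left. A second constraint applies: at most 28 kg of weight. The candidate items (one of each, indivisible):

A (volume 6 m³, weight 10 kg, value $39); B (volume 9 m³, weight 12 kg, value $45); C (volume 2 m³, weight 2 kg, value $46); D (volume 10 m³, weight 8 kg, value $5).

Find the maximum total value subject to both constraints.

$130

Feasible sets respecting both limits:
- A+B+C: volume 17, weight 24, value 130
- B+C+D: volume 21, weight 22, value 96
- B+C: volume 11, weight 14, value 91
- A+C+D: volume 18, weight 20, value 90
Best: $130.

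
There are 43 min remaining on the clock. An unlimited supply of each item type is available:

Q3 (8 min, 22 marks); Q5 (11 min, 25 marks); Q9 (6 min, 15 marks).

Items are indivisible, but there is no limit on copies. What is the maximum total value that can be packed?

113 marks

Best value-per-unit is Q3 at 22/8; filling with it alone gives 5×22 = 110.
Optimal mix: 4×Q3 + 1×Q5 → time 43, value 113.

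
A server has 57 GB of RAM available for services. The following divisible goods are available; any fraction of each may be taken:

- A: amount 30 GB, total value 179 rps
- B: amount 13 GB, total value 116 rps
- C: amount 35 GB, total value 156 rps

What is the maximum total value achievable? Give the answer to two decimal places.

357.40

Take in order of value per unit:
- B (116/13 per unit): all 13 → value 116, running total 116.00
- A (179/30 per unit): all 30 → value 179, running total 295.00
- C (156/35 per unit): 14 of 35 → value 14×156/35 = 62.4000, running total 357.40
Total 357.40.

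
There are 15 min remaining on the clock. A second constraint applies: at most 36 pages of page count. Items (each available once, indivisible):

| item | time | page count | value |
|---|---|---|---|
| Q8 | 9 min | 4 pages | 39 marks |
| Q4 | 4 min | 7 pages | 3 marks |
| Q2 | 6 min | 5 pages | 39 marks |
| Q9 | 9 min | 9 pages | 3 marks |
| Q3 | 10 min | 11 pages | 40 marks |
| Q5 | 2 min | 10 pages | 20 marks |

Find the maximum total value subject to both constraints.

78 marks

Feasible sets respecting both limits:
- Q8+Q2: time 15, page count 9, value 78
- Q8+Q4+Q5: time 15, page count 21, value 62
- Q4+Q2+Q5: time 12, page count 22, value 62
Best: 78 marks.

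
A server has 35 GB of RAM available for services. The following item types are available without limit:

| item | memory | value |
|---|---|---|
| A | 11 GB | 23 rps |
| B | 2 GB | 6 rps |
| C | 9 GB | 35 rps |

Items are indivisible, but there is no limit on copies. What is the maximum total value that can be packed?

129 rps

Best value-per-unit is C at 35/9; filling with it alone gives 3×35 = 105.
Optimal mix: 4×B + 3×C → memory 35, value 129.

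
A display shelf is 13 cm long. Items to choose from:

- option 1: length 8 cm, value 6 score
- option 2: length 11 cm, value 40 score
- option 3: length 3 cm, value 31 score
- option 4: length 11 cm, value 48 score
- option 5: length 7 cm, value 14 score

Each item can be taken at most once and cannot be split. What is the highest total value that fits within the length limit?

This is a 0/1 knapsack; check combinations near the capacity.
- option 4: length 11, value 48
- option 3+option 5: length 3+7=10, value 31+14=45
- option 2: length 11, value 40
- option 1+option 3: length 8+3=11, value 6+31=37
Best: 48 score.

48 score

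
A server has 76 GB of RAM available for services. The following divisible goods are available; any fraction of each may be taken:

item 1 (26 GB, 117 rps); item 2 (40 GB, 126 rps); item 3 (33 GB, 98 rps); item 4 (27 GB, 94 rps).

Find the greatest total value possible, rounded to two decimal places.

283.45

Take in order of value per unit:
- item 1 (117/26 per unit): all 26 → value 117, running total 117.00
- item 4 (94/27 per unit): all 27 → value 94, running total 211.00
- item 2 (126/40 per unit): 23 of 40 → value 23×126/40 = 72.4500, running total 283.45
Total 283.45.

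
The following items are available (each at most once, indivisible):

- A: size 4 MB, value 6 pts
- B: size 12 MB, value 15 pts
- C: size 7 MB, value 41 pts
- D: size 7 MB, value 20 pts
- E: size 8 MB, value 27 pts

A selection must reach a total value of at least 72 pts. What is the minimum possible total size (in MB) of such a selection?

19

Subsets with value ≥ 72, sorted by total size:
- A+C+E: size 19, value 74
- C+D+E: size 22, value 88
Minimum size: 19 MB.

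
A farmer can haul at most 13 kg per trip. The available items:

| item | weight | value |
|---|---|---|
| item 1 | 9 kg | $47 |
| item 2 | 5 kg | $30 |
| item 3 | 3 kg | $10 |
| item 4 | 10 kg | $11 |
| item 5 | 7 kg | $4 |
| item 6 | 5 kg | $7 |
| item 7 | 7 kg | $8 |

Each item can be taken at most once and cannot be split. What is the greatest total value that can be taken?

$57

Check high-value combinations within 13 kg:
- item 1+item 3: weight 9+3=12, value 47+10=57
- item 1: weight 9, value 47
- item 2+item 3+item 6: weight 5+3+5=13, value 30+10+7=47
Best: $57.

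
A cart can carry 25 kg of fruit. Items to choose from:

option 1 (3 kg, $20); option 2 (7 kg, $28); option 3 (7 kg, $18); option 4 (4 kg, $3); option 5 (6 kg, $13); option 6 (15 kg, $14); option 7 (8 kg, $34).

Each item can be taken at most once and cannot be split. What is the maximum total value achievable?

Check high-value combinations within 25 kg:
- option 1+option 2+option 3+option 7: weight 3+7+7+8=25, value 20+28+18+34=100
- option 1+option 2+option 5+option 7: weight 3+7+6+8=24, value 20+28+13+34=95
- option 1+option 2+option 4+option 7: weight 3+7+4+8=22, value 20+28+3+34=85
- option 1+option 3+option 5+option 7: weight 3+7+6+8=24, value 20+18+13+34=85
Best: $100.

$100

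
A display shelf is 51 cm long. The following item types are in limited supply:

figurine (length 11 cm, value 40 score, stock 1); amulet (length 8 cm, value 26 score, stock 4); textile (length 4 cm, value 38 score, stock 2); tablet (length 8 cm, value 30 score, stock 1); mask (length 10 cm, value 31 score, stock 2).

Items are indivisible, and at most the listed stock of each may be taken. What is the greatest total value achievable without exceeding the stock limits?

Top feasible selections:
- 1×figurine + 3×amulet + 2×textile + 1×tablet: length 51, value 224
- 1×figurine + 4×amulet + 2×textile: length 51, value 220
- 3×amulet + 2×textile + 1×tablet + 1×mask: length 50, value 215
- 4×amulet + 2×textile + 1×mask: length 50, value 211
Best: 224 score.

224 score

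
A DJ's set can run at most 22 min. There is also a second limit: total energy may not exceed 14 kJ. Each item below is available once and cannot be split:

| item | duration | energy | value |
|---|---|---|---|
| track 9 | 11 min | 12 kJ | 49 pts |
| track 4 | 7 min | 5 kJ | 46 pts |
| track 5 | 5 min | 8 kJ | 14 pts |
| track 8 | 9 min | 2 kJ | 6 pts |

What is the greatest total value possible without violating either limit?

Feasible sets respecting both limits:
- track 4+track 5: duration 12, energy 13, value 60
- track 9+track 8: duration 20, energy 14, value 55
- track 4+track 8: duration 16, energy 7, value 52
Best: 60 pts.

60 pts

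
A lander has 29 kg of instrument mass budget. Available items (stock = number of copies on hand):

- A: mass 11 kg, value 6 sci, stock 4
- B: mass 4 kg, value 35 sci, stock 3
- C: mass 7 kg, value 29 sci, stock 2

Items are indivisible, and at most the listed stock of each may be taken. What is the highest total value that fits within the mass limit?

Best selections within mass 29 and stock limits:
- 3×B + 2×C: mass 26, value 163
- 3×B + 1×C: mass 19, value 134
- 2×B + 2×C: mass 22, value 128
- 1×A + 3×B: mass 23, value 111
Best: 163 sci.

163 sci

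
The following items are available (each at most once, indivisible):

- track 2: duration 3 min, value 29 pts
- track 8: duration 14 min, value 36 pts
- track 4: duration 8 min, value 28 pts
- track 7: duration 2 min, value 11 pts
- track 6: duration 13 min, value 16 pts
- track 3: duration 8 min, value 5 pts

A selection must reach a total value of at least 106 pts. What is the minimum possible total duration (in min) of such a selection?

35

Subsets with value ≥ 106, sorted by total duration:
- track 2+track 8+track 4+track 7+track 3: duration 35, value 109
- track 2+track 8+track 4+track 6: duration 38, value 109
- track 2+track 8+track 4+track 7+track 6: duration 40, value 120
Minimum duration: 35 min.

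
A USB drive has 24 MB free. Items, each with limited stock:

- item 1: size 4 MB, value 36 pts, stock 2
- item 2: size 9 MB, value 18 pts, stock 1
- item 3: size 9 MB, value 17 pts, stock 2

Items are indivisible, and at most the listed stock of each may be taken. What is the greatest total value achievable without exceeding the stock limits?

90 pts

Best selections within size 24 and stock limits:
- 2×item 1 + 1×item 2: size 17, value 90
- 2×item 1 + 1×item 3: size 17, value 89
- 2×item 1: size 8, value 72
Best: 90 pts.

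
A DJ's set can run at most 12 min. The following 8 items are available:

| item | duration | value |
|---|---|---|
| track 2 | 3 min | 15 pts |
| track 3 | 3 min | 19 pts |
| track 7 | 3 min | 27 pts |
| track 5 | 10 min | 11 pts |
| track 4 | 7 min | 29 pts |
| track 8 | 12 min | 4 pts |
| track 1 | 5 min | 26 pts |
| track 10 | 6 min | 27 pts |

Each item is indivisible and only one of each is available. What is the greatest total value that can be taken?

Check high-value combinations within 12 min:
- track 3+track 7+track 10: duration 3+3+6=12, value 19+27+27=73
- track 3+track 7+track 1: duration 3+3+5=11, value 19+27+26=72
- track 2+track 7+track 10: duration 3+3+6=12, value 15+27+27=69
- track 2+track 7+track 1: duration 3+3+5=11, value 15+27+26=68
- track 2+track 3+track 7: duration 3+3+3=9, value 15+19+27=61
Best: 73 pts.

73 pts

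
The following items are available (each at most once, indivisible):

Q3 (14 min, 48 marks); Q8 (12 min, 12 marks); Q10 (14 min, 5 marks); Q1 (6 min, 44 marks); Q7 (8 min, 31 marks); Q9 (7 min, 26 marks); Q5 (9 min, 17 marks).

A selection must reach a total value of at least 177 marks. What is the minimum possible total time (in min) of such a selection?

56

Subsets with value ≥ 177, sorted by total time:
- Q3+Q8+Q1+Q7+Q9+Q5: time 56, value 178
- Q3+Q8+Q10+Q1+Q7+Q9+Q5: time 70, value 183
Minimum time: 56 min.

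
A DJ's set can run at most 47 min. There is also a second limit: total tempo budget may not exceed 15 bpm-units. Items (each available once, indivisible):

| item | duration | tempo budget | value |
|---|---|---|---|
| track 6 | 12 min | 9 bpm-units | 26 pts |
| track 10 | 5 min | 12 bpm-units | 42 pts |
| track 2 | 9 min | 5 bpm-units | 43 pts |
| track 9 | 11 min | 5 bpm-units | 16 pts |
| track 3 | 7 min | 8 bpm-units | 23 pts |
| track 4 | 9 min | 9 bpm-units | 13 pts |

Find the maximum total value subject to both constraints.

69 pts

Feasible sets respecting both limits:
- track 6+track 2: duration 21, tempo budget 14, value 69
- track 2+track 3: duration 16, tempo budget 13, value 66
- track 2+track 9: duration 20, tempo budget 10, value 59
Best: 69 pts.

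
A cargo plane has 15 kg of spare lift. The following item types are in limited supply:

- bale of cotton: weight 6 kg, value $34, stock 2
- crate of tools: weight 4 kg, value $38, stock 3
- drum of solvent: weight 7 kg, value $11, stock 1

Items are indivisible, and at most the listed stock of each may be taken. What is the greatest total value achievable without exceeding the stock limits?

$114

Top feasible selections:
- 3×crate of tools: weight 12, value 114
- 1×bale of cotton + 2×crate of tools: weight 14, value 110
- 2×crate of tools + 1×drum of solvent: weight 15, value 87
- 2×crate of tools: weight 8, value 76
Best: $114.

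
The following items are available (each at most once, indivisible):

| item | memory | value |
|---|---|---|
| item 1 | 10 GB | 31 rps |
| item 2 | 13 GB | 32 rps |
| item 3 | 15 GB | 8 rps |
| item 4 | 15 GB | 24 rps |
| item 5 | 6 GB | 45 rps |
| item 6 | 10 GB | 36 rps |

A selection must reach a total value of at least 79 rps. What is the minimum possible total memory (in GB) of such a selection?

Subsets with value ≥ 79, sorted by total memory:
- item 5+item 6: memory 16, value 81
- item 1+item 5+item 6: memory 26, value 112
- item 2+item 5+item 6: memory 29, value 113
Minimum memory: 16 GB.

16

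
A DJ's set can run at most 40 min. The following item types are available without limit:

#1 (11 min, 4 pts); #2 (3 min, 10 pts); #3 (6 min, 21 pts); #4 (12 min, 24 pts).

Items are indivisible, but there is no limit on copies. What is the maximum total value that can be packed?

Best value-per-unit is #3 at 21/6; filling with it alone gives 6×21 = 126.
Optimal mix: 1×#2 + 6×#3 → duration 39, value 136.

136 pts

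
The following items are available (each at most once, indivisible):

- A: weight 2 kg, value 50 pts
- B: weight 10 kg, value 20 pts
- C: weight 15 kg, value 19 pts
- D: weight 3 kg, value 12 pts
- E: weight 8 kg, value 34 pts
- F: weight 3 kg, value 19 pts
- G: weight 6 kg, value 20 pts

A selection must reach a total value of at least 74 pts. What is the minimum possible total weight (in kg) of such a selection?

Subsets with value ≥ 74, sorted by total weight:
- A+D+F: weight 8, value 81
- A+E: weight 10, value 84
- A+F+G: weight 11, value 89
- A+D+G: weight 11, value 82
Minimum weight: 8 kg.

8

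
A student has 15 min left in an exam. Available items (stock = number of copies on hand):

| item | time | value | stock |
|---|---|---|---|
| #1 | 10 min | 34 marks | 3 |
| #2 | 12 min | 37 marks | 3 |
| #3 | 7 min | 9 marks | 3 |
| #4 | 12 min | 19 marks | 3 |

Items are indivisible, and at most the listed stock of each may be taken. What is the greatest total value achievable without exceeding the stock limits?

37 marks

Best selections within time 15 and stock limits:
- 1×#2: time 12, value 37
- 1×#1: time 10, value 34
- 1×#4: time 12, value 19
- 2×#3: time 14, value 18
Best: 37 marks.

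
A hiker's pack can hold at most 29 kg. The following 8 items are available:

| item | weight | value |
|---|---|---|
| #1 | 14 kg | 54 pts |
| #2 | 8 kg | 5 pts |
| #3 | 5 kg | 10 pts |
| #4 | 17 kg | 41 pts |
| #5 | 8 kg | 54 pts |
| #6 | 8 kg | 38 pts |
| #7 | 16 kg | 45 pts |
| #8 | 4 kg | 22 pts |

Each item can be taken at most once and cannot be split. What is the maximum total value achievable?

130 pts

Check high-value combinations within 29 kg:
- #1+#5+#8: weight 14+8+4=26, value 54+54+22=130
- #3+#5+#6+#8: weight 5+8+8+4=25, value 10+54+38+22=124
- #5+#7+#8: weight 8+16+4=28, value 54+45+22=121
Best: 130 pts.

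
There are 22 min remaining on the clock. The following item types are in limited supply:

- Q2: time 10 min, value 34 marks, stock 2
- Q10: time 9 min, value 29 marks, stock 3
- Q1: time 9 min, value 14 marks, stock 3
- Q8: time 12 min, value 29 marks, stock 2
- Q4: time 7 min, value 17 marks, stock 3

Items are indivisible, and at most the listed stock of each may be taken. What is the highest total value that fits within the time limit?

68 marks

Best selections within time 22 and stock limits:
- 2×Q2: time 20, value 68
- 1×Q2 + 1×Q10: time 19, value 63
Best: 68 marks.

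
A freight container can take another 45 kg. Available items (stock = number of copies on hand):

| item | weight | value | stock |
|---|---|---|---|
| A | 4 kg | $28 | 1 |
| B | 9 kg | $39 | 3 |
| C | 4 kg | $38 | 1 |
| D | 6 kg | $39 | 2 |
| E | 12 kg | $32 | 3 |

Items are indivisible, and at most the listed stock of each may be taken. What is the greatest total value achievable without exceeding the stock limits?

$233

Top feasible selections:
- 3×B + 1×C + 2×D: weight 43, value 233
- 1×A + 3×B + 2×D: weight 43, value 223
- 1×A + 2×B + 1×C + 2×D: weight 38, value 222
Best: $233.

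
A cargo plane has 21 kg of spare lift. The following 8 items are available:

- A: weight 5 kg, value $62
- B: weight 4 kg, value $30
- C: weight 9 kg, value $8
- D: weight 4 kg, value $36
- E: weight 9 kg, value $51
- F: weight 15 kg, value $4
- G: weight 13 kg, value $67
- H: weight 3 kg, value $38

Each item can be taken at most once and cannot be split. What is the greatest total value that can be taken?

$187

Check high-value combinations within 21 kg:
- A+D+E+H: weight 5+4+9+3=21, value 62+36+51+38=187
- A+B+E+H: weight 5+4+9+3=21, value 62+30+51+38=181
- A+G+H: weight 5+13+3=21, value 62+67+38=167
- A+B+D+H: weight 5+4+4+3=16, value 62+30+36+38=166
Best: $187.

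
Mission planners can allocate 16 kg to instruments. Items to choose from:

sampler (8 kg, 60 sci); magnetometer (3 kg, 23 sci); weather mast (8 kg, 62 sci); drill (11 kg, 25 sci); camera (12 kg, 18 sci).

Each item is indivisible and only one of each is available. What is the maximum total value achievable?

122 sci

This is a 0/1 knapsack; check combinations near the capacity.
- sampler+weather mast: mass 8+8=16, value 60+62=122
- magnetometer+weather mast: mass 3+8=11, value 23+62=85
- sampler+magnetometer: mass 8+3=11, value 60+23=83
- weather mast: mass 8, value 62
Best: 122 sci.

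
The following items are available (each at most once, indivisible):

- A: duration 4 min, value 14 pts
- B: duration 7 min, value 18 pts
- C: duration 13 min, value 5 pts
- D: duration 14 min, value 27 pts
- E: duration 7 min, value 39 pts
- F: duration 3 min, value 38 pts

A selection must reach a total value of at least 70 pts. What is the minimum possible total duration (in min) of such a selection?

10

Subsets with value ≥ 70, sorted by total duration:
- E+F: duration 10, value 77
- A+E+F: duration 14, value 91
Minimum duration: 10 min.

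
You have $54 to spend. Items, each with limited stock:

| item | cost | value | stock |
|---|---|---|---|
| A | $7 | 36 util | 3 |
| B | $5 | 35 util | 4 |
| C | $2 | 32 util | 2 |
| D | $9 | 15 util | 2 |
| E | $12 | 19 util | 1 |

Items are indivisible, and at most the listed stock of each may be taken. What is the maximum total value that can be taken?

Top feasible selections:
- 3×A + 4×B + 2×C + 1×D: cost 54, value 327
- 3×A + 4×B + 2×C: cost 45, value 312
- 3×A + 3×B + 2×C + 1×E: cost 52, value 296
- 2×A + 4×B + 2×C + 1×E: cost 50, value 295
Best: 327 util.

327 util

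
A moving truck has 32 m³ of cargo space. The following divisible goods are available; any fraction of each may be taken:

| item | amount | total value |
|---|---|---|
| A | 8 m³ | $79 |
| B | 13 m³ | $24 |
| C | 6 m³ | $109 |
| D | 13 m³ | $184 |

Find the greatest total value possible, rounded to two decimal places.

381.23

Take in order of value per unit:
- C (109/6 per unit): all 6 → value 109, running total 109.00
- D (184/13 per unit): all 13 → value 184, running total 293.00
- A (79/8 per unit): all 8 → value 79, running total 372.00
- B (24/13 per unit): 5 of 13 → value 5×24/13 = 9.2308, running total 381.23
Total 381.23.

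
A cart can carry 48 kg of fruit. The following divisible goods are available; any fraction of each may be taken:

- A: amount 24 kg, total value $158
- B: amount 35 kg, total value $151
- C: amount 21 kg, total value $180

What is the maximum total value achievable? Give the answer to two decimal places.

350.94

Take in order of value per unit:
- C (180/21 per unit): all 21 → value 180, running total 180.00
- A (158/24 per unit): all 24 → value 158, running total 338.00
- B (151/35 per unit): 3 of 35 → value 3×151/35 = 12.9429, running total 350.94
Total 350.94.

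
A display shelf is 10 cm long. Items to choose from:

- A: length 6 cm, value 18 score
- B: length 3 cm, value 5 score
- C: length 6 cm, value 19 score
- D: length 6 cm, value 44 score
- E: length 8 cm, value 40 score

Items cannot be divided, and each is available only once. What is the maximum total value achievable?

49 score

Check high-value combinations within 10 cm:
- B+D: length 3+6=9, value 5+44=49
- D: length 6, value 44
- E: length 8, value 40
- B+C: length 3+6=9, value 5+19=24
- A+B: length 6+3=9, value 18+5=23
Best: 49 score.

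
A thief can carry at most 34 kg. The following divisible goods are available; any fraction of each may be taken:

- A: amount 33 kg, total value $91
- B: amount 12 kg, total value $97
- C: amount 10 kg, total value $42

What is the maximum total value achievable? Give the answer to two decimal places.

Take in order of value per unit:
- B (97/12 per unit): all 12 → value 97, running total 97.00
- C (42/10 per unit): all 10 → value 42, running total 139.00
- A (91/33 per unit): 12 of 33 → value 12×91/33 = 33.0909, running total 172.09
Total 172.09.

172.09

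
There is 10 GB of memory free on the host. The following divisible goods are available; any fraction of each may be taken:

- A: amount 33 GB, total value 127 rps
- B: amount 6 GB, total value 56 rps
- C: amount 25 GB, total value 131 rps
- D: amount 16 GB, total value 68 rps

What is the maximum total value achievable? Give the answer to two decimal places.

Take in order of value per unit:
- B (56/6 per unit): all 6 → value 56, running total 56.00
- C (131/25 per unit): 4 of 25 → value 4×131/25 = 20.9600, running total 76.96
Total 76.96.

76.96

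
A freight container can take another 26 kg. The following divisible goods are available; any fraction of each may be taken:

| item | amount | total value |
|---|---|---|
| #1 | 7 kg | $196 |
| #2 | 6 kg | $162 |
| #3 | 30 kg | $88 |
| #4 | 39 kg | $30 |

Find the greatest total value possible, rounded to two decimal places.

Take in order of value per unit:
- #1 (196/7 per unit): all 7 → value 196, running total 196.00
- #2 (162/6 per unit): all 6 → value 162, running total 358.00
- #3 (88/30 per unit): 13 of 30 → value 13×88/30 = 38.1333, running total 396.13
Total 396.13.

396.13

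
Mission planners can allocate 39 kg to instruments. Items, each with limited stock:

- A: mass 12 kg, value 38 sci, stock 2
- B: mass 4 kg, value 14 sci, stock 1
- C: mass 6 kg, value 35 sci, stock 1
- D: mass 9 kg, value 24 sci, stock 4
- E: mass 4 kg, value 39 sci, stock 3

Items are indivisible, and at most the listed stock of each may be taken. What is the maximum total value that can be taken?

214 sci

Best selections within mass 39 and stock limits:
- 1×A + 1×C + 1×D + 3×E: mass 39, value 214
- 1×A + 1×B + 1×C + 3×E: mass 34, value 204
- 1×C + 2×D + 3×E: mass 36, value 200
- 2×A + 3×E: mass 36, value 193
Best: 214 sci.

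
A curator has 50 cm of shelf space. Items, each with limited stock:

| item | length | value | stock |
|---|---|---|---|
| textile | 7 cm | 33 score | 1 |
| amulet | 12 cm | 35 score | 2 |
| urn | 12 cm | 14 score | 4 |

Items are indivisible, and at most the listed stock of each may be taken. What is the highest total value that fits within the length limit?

117 score

Top feasible selections:
- 1×textile + 2×amulet + 1×urn: length 43, value 117
- 1×textile + 2×amulet: length 31, value 103
- 2×amulet + 2×urn: length 48, value 98
Best: 117 score.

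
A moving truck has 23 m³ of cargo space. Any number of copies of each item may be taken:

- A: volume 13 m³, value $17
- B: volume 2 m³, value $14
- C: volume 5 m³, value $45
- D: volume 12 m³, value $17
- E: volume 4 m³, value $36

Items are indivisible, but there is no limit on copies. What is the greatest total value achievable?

Best value-per-unit is C at 45/5; filling with it alone gives 4×45 = 180.
Optimal mix: 3×C + 2×E → volume 23, value 207.

$207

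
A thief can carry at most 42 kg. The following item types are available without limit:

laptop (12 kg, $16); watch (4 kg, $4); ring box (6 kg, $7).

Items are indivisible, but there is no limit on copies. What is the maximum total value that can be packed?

Best value-per-unit is laptop at 16/12; filling with it alone gives 3×16 = 48.
Optimal mix: 3×laptop + 1×ring box → weight 42, value 55.

$55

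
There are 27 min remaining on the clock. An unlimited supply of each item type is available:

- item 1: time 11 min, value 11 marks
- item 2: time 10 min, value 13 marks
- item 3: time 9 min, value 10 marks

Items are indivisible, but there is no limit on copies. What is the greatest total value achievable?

30 marks

Best value-per-unit is item 2 at 13/10; filling with it alone gives 2×13 = 26.
Optimal mix: 3×item 3 → time 27, value 30.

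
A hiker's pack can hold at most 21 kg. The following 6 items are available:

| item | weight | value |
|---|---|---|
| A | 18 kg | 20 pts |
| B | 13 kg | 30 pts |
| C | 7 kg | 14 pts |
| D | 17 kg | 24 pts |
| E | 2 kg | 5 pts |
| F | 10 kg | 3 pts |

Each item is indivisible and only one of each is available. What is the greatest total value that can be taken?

Check high-value combinations within 21 kg:
- B+C: weight 13+7=20, value 30+14=44
- B+E: weight 13+2=15, value 30+5=35
- B: weight 13, value 30
- D+E: weight 17+2=19, value 24+5=29
Best: 44 pts.

44 pts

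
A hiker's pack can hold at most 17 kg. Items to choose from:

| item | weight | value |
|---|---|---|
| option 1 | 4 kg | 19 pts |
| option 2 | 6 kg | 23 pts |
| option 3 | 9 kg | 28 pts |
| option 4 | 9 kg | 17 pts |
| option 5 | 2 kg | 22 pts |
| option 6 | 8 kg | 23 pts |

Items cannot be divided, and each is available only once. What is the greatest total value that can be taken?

This is a 0/1 knapsack; check combinations near the capacity.
- option 2+option 3+option 5: weight 6+9+2=17, value 23+28+22=73
- option 1+option 3+option 5: weight 4+9+2=15, value 19+28+22=69
- option 2+option 5+option 6: weight 6+2+8=16, value 23+22+23=68
- option 1+option 2+option 5: weight 4+6+2=12, value 19+23+22=64
Best: 73 pts.

73 pts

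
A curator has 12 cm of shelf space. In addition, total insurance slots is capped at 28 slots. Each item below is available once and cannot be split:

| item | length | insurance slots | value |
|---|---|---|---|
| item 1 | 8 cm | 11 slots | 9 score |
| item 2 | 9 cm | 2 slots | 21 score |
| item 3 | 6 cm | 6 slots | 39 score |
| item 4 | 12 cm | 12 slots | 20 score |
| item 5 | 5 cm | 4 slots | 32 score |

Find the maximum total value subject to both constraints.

71 score

Feasible sets respecting both limits:
- item 3+item 5: length 11, insurance slots 10, value 71
- item 3: length 6, insurance slots 6, value 39
- item 5: length 5, insurance slots 4, value 32
- item 2: length 9, insurance slots 2, value 21
Best: 71 score.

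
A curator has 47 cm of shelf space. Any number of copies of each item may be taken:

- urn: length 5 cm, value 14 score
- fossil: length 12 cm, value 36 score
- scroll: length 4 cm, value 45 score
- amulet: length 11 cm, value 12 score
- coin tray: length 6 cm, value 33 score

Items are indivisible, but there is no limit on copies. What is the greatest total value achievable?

Best value-per-unit is scroll at 45/4, and filling with it alone uses length 11×4=44. No mix of the others beats 11×45 = 495.

495 score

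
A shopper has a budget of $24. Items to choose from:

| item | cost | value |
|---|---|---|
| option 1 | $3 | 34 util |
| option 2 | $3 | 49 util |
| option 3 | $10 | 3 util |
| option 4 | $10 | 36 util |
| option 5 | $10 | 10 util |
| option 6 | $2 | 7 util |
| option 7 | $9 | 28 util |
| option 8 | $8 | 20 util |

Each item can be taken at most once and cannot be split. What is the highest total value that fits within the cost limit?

Check high-value combinations within $24:
- option 1+option 2+option 4+option 8: cost 3+3+10+8=24, value 34+49+36+20=139
- option 1+option 2+option 7+option 8: cost 3+3+9+8=23, value 34+49+28+20=131
- option 1+option 2+option 4+option 6: cost 3+3+10+2=18, value 34+49+36+7=126
Best: 139 util.

139 util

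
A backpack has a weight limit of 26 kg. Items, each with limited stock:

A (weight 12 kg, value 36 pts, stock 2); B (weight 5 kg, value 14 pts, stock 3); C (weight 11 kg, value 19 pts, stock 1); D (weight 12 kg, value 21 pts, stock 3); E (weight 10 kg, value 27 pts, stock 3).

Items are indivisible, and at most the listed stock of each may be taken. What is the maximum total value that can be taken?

72 pts

Top feasible selections:
- 2×A: weight 24, value 72
- 3×B + 1×E: weight 25, value 69
- 1×B + 2×E: weight 25, value 68
Best: 72 pts.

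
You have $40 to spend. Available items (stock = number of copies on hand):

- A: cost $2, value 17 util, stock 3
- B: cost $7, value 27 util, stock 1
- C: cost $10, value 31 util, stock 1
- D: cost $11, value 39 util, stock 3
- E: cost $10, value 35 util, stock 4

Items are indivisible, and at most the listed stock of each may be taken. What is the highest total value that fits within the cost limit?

168 util

Top feasible selections:
- 3×A + 3×D: cost 39, value 168
- 3×A + 2×D + 1×E: cost 38, value 164
- 3×A + 1×D + 2×E: cost 37, value 160
Best: 168 util.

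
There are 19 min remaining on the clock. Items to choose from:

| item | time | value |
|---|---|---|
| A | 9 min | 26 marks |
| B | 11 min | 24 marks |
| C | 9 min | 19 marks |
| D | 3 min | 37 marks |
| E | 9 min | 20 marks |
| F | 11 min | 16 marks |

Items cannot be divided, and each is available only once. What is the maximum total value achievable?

63 marks

Check high-value combinations within 19 min:
- A+D: time 9+3=12, value 26+37=63
- B+D: time 11+3=14, value 24+37=61
- D+E: time 3+9=12, value 37+20=57
- C+D: time 9+3=12, value 19+37=56
Best: 63 marks.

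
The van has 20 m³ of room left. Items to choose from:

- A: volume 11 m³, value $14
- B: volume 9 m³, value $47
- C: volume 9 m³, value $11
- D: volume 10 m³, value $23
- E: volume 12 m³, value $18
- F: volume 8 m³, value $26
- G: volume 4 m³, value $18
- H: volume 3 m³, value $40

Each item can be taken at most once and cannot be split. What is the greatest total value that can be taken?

Check high-value combinations within 20 m³:
- B+F+H: volume 9+8+3=20, value 47+26+40=113
- B+G+H: volume 9+4+3=16, value 47+18+40=105
- B+H: volume 9+3=12, value 47+40=87
- F+G+H: volume 8+4+3=15, value 26+18+40=84
- D+G+H: volume 10+4+3=17, value 23+18+40=81
Best: $113.

$113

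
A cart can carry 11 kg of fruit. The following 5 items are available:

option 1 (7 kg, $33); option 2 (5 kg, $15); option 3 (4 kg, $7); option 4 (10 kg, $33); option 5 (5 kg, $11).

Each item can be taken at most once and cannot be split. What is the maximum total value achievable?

Check high-value combinations within 11 kg:
- option 1+option 3: weight 7+4=11, value 33+7=40
- option 1: weight 7, value 33
- option 4: weight 10, value 33
- option 2+option 5: weight 5+5=10, value 15+11=26
Best: $40.

$40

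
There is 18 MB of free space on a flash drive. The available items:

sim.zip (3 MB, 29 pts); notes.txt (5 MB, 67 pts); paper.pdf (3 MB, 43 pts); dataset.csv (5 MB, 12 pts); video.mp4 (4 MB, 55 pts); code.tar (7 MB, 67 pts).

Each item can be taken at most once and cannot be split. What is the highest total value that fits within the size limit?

206 pts

Check high-value combinations within 18 MB:
- sim.zip+notes.txt+paper.pdf+code.tar: size 3+5+3+7=18, value 29+67+43+67=206
- sim.zip+notes.txt+paper.pdf+video.mp4: size 3+5+3+4=15, value 29+67+43+55=194
- sim.zip+paper.pdf+video.mp4+code.tar: size 3+3+4+7=17, value 29+43+55+67=194
- notes.txt+video.mp4+code.tar: size 5+4+7=16, value 67+55+67=189
Best: 206 pts.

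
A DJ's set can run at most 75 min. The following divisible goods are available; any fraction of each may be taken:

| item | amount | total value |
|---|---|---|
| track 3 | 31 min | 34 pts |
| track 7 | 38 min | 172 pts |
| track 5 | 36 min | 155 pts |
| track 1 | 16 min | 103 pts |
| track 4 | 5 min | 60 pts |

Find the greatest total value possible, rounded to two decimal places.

Take in order of value per unit:
- track 4 (60/5 per unit): all 5 → value 60, running total 60.00
- track 1 (103/16 per unit): all 16 → value 103, running total 163.00
- track 7 (172/38 per unit): all 38 → value 172, running total 335.00
- track 5 (155/36 per unit): 16 of 36 → value 16×155/36 = 68.8889, running total 403.89
Total 403.89.

403.89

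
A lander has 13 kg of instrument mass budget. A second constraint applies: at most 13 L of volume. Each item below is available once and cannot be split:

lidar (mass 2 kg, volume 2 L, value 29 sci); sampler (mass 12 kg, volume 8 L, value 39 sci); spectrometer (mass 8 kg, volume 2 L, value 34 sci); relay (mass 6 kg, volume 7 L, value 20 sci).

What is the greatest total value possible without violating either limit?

Feasible sets respecting both limits:
- lidar+spectrometer: mass 10, volume 4, value 63
- lidar+relay: mass 8, volume 9, value 49
- sampler: mass 12, volume 8, value 39
- spectrometer: mass 8, volume 2, value 34
Best: 63 sci.

63 sci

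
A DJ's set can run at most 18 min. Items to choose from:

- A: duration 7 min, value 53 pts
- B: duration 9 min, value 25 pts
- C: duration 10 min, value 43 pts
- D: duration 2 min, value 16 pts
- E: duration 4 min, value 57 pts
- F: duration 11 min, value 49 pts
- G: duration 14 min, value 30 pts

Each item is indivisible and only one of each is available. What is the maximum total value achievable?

126 pts

Check high-value combinations within 18 min:
- A+D+E: duration 7+2+4=13, value 53+16+57=126
- D+E+F: duration 2+4+11=17, value 16+57+49=122
- C+D+E: duration 10+2+4=16, value 43+16+57=116
- A+E: duration 7+4=11, value 53+57=110
- E+F: duration 4+11=15, value 57+49=106
Best: 126 pts.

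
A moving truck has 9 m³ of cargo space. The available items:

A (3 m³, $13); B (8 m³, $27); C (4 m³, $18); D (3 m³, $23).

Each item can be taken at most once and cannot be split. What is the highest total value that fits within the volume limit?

Check high-value combinations within 9 m³:
- C+D: volume 4+3=7, value 18+23=41
- A+D: volume 3+3=6, value 13+23=36
- A+C: volume 3+4=7, value 13+18=31
- B: volume 8, value 27
Best: $41.

$41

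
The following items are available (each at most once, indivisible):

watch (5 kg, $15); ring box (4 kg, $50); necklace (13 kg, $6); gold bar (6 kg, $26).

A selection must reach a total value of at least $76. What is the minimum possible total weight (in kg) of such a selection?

Subsets with value ≥ 76, sorted by total weight:
- ring box+gold bar: weight 10, value 76
- watch+ring box+gold bar: weight 15, value 91
- ring box+necklace+gold bar: weight 23, value 82
Minimum weight: 10 kg.

10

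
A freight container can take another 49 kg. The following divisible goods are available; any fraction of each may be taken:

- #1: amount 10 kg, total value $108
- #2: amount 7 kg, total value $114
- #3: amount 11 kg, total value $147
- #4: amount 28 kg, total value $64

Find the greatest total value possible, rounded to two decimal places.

417.00

Take in order of value per unit:
- #2 (114/7 per unit): all 7 → value 114, running total 114.00
- #3 (147/11 per unit): all 11 → value 147, running total 261.00
- #1 (108/10 per unit): all 10 → value 108, running total 369.00
- #4 (64/28 per unit): 21 of 28 → value 21×64/28 = 48.0000, running total 417.00
Total 417.00.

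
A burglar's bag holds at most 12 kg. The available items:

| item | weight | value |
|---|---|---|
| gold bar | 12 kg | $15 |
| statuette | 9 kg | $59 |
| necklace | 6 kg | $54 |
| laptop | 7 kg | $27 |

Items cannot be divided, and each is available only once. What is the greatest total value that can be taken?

$59

Check high-value combinations within 12 kg:
- statuette: weight 9, value 59
- necklace: weight 6, value 54
- laptop: weight 7, value 27
- gold bar: weight 12, value 15
Best: $59.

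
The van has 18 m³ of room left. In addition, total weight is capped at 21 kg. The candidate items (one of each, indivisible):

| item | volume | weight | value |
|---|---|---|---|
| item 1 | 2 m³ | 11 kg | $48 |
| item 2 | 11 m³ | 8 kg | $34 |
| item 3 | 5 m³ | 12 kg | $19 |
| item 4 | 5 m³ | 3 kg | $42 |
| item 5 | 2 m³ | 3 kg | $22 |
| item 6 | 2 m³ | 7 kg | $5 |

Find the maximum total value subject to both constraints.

$112

Feasible sets respecting both limits:
- item 1+item 4+item 5: volume 9, weight 17, value 112
- item 2+item 4+item 5: volume 18, weight 14, value 98
- item 1+item 4+item 6: volume 9, weight 21, value 95
- item 1+item 4: volume 7, weight 14, value 90
Best: $112.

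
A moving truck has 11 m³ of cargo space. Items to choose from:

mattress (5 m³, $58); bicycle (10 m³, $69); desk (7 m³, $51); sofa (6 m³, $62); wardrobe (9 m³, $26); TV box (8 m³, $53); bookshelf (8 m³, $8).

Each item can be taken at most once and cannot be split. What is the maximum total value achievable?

$120

Check high-value combinations within 11 m³:
- mattress+sofa: volume 5+6=11, value 58+62=120
- bicycle: volume 10, value 69
- sofa: volume 6, value 62
- mattress: volume 5, value 58
Best: $120.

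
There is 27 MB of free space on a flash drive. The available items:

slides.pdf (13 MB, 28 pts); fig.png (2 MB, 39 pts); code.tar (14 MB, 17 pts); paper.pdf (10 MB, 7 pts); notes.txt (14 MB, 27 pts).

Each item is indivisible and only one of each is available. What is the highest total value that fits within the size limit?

74 pts

This is a 0/1 knapsack; check combinations near the capacity.
- slides.pdf+fig.png+paper.pdf: size 13+2+10=25, value 28+39+7=74
- fig.png+paper.pdf+notes.txt: size 2+10+14=26, value 39+7+27=73
- slides.pdf+fig.png: size 13+2=15, value 28+39=67
- fig.png+notes.txt: size 2+14=16, value 39+27=66
- fig.png+code.tar+paper.pdf: size 2+14+10=26, value 39+17+7=63
Best: 74 pts.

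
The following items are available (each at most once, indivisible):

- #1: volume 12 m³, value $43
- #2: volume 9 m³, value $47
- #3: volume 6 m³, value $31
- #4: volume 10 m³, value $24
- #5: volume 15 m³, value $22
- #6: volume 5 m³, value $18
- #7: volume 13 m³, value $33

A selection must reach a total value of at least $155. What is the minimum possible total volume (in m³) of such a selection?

Subsets with value ≥ 155, sorted by total volume:
- #1+#2+#3+#4+#6: volume 42, value 163
- #1+#2+#3+#6+#7: volume 45, value 172
- #1+#2+#3+#5+#6: volume 47, value 161
Minimum volume: 42 m³.

42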